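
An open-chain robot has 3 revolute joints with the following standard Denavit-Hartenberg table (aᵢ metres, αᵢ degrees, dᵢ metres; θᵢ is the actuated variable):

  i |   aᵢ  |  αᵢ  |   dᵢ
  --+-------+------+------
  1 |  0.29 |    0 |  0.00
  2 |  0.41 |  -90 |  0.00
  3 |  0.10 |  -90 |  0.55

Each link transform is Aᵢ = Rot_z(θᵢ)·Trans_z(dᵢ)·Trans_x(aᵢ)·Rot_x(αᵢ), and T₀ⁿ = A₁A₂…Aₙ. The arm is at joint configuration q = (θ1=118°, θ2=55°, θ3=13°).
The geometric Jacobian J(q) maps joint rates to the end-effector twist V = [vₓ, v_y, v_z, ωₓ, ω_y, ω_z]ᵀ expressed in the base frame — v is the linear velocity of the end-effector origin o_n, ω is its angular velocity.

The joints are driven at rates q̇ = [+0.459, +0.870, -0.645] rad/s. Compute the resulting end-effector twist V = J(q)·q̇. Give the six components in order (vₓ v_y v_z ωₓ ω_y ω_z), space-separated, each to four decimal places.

0.5114 -0.8192 0.0628 0.0786 0.6402 1.3290

o_n = [-0.7068, -0.2280, -0.0225]
J₁: ẑ×o_n = [0.2280, -0.7068, 0.0000], ω = ẑ
J2: z=[0.0000, 0.0000, 1.0000] o=[-0.1361, 0.2561, 0.0000] → [0.4841, -0.5707, 0.0000, 0.0000, 0.0000, 1.0000]
J3: z=[-0.1219, -0.9925, 0.0000] o=[-0.5431, 0.3060, 0.0000] → [0.0223, -0.0027, -0.0974, -0.1219, -0.9925, 0.0000]
V = J·q̇ = [0.5114, -0.8192, 0.0628, 0.0786, 0.6402, 1.3290]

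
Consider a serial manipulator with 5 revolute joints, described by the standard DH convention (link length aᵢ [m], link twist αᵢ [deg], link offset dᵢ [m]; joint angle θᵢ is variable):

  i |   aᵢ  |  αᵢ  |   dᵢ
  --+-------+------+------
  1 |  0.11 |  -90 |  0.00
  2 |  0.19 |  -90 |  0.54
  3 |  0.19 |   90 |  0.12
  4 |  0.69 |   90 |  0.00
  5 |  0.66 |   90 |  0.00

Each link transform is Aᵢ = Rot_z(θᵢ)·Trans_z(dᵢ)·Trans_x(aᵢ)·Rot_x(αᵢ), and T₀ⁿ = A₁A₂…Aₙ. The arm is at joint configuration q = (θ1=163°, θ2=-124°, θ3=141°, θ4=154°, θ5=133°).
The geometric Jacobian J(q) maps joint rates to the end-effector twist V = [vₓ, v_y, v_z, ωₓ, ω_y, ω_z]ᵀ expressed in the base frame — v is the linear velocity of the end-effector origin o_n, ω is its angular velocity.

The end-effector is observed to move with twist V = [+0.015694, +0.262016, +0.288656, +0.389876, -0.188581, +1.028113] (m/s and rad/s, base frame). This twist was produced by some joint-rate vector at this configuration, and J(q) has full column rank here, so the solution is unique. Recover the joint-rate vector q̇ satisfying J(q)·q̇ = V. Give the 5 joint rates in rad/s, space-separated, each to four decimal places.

0.2960 0.5430 0.7880 0.9030 -0.8160

o_n = [-0.0619, -0.1703, 0.5518]
J₁: ẑ×o_n = [0.1703, -0.0619, 0.0000], ω = ẑ
J2: z=[-0.2924, -0.9563, 0.0000] o=[-0.1052, 0.0322, 0.0000] → [-0.5276, 0.1613, 0.1006, -0.2924, -0.9563, 0.0000]
J3: z=[-0.7928, 0.2424, 0.5592] o=[-0.1615, -0.5153, 0.1575] → [-0.0974, 0.3682, -0.2976, -0.7928, 0.2424, 0.5592]
J4: z=[0.5638, 0.6403, 0.5217] o=[-0.3006, -0.3477, 0.1022] → [0.1953, -0.1289, -0.0528, 0.5638, 0.6403, 0.5217]
J5: z=[-0.8141, 0.5374, 0.2202] o=[-0.3968, -0.7264, 0.6709] → [-0.1865, -0.0233, -0.6327, -0.8141, 0.5374, 0.2202]
q̇ = J⁺·V = [0.2960, 0.5430, 0.7880, 0.9030, -0.8160]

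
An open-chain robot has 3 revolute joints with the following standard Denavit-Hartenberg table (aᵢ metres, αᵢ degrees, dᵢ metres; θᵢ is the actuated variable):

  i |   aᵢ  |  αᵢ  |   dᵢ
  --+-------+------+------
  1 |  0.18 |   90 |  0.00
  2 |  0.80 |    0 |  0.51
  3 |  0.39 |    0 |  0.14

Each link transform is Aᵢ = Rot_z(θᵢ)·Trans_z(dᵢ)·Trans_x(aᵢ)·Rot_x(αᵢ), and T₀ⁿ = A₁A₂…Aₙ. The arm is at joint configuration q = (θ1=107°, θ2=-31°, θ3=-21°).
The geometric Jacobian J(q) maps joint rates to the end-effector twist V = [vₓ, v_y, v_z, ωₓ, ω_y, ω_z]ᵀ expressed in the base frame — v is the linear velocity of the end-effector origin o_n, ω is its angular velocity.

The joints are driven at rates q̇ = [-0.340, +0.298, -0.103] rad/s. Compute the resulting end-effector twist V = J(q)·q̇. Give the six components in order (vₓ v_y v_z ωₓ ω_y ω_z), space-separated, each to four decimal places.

o_n = [0.2983, 1.2476, -0.7194]
J₁: ẑ×o_n = [-1.2476, 0.2983, 0.0000], ω = ẑ
J2: z=[0.9563, 0.2924, 0.0000] o=[-0.0526, 0.1721, 0.0000] → [-0.2103, 0.6879, 0.9258, 0.9563, 0.2924, 0.0000]
J3: z=[0.9563, 0.2924, 0.0000] o=[0.2346, 0.9770, -0.4120] → [-0.0899, 0.2939, 0.2401, 0.9563, 0.2924, 0.0000]
V = J·q̇ = [0.3708, 0.0733, 0.2512, 0.1865, 0.0570, -0.3400]

0.3708 0.0733 0.2512 0.1865 0.0570 -0.3400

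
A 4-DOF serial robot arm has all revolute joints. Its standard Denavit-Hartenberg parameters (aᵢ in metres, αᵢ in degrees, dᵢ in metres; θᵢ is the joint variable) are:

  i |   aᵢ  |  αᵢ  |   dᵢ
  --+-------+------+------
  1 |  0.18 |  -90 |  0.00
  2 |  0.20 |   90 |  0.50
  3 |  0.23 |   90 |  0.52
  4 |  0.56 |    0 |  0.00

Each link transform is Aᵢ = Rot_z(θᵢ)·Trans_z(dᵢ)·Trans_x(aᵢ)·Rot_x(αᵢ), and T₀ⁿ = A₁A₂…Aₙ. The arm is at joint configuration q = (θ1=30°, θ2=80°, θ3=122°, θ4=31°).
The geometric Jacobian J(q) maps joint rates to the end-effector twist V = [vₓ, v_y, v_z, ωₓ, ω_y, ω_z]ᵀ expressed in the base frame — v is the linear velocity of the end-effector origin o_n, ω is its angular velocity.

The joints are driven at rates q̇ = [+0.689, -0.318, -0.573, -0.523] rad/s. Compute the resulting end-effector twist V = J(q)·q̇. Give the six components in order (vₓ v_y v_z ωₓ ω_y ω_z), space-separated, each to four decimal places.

o_n = [0.2678, 1.4272, 0.3140]
J₁: ẑ×o_n = [-1.4272, 0.2678, 0.0000], ω = ẑ
J2: z=[-0.5000, 0.8660, 0.0000] o=[0.1559, 0.0900, 0.0000] → [0.2719, 0.1570, -0.7655, -0.5000, 0.8660, 0.0000]
J3: z=[0.8529, 0.4924, 0.1736] o=[-0.0640, 0.5404, -0.1970] → [0.0976, -0.3781, 0.5930, 0.8529, 0.4924, 0.1736]
J4: z=[-0.1374, 0.5326, -0.8352] o=[0.2636, 0.9548, 0.0134] → [0.5547, 0.0378, -0.0672, -0.1374, 0.5326, -0.8352]
V = J·q̇ = [-1.4158, 0.3315, -0.0612, -0.2578, -0.8361, 1.0263]

-1.4158 0.3315 -0.0612 -0.2578 -0.8361 1.0263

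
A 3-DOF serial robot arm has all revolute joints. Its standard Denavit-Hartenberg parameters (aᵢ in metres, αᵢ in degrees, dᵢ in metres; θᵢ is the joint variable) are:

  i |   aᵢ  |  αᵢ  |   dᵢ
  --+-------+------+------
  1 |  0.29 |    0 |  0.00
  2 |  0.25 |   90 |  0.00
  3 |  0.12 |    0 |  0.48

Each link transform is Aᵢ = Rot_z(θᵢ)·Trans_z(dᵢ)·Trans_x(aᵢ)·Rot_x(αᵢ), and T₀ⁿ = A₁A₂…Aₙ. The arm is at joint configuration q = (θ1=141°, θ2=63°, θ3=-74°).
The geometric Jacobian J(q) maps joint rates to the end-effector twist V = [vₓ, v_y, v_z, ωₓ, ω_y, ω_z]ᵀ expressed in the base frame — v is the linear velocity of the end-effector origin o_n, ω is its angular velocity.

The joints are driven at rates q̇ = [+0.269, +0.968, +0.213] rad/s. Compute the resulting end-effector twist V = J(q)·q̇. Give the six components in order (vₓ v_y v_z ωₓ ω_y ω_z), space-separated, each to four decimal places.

o_n = [-0.6792, 0.5059, -0.1154]
J₁: ẑ×o_n = [-0.5059, -0.6792, 0.0000], ω = ẑ
J2: z=[0.0000, 0.0000, 1.0000] o=[-0.2254, 0.1825, 0.0000] → [-0.3234, -0.4538, 0.0000, 0.0000, 0.0000, 1.0000]
J3: z=[-0.4067, 0.9135, 0.0000] o=[-0.4538, 0.0808, 0.0000] → [-0.1054, -0.0469, 0.0331, -0.4067, 0.9135, 0.0000]
V = J·q̇ = [-0.4715, -0.6320, 0.0070, -0.0866, 0.1946, 1.2370]

-0.4715 -0.6320 0.0070 -0.0866 0.1946 1.2370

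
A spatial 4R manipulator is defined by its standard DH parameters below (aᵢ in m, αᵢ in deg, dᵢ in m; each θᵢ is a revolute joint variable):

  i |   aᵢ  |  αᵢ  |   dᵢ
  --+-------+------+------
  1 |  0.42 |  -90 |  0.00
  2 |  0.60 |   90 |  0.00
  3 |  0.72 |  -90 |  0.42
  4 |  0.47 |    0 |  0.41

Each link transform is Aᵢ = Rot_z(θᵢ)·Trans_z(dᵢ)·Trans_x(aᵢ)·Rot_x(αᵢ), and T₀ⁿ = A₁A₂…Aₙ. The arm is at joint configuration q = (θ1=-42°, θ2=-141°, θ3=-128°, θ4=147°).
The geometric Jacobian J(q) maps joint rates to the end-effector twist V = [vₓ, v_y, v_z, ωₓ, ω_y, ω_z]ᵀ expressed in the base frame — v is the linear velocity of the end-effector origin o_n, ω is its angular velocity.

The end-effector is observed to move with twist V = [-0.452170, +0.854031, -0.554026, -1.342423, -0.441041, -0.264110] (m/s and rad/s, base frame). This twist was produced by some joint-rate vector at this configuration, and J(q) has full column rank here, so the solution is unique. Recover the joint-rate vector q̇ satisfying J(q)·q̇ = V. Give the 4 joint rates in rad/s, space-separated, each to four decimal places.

-0.5010 -0.6830 0.2580 0.8820

o_n = [-0.5226, -0.2147, 0.3272]
J₁: ẑ×o_n = [0.2147, -0.5226, 0.0000], ω = ẑ
J2: z=[0.6691, 0.7431, 0.0000] o=[0.3121, -0.2810, 0.0000] → [0.2432, -0.2189, 0.6647, 0.6691, 0.7431, 0.0000]
J3: z=[-0.4677, 0.4211, -0.7771] o=[-0.0344, 0.0310, 0.3776] → [-0.2121, 0.3558, 0.3204, -0.4677, 0.4211, -0.7771]
J4: z=[-0.8671, -0.0478, 0.4959] o=[-0.3545, -0.4443, -0.2278] → [-0.1404, 0.3978, -0.2072, -0.8671, -0.0478, 0.4959]
q̇ = J⁺·V = [-0.5010, -0.6830, 0.2580, 0.8820]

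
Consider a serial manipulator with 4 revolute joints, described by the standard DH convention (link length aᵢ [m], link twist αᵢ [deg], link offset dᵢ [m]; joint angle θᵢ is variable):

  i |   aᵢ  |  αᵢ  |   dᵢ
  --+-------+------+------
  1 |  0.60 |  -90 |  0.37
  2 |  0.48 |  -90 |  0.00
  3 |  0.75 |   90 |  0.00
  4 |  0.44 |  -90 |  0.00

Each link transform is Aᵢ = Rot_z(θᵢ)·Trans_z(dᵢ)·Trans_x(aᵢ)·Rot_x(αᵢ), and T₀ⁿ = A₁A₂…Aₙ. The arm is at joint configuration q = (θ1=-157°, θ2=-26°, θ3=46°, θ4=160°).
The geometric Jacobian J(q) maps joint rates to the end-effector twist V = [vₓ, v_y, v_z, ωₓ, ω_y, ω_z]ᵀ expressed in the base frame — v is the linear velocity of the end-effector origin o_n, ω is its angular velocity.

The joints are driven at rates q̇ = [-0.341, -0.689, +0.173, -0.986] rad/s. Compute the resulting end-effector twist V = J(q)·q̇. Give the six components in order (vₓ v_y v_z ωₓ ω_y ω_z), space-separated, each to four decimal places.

-0.2582 0.5347 0.1479 -0.0198 1.4842 -0.8074

o_n = [-1.2982, -0.2880, 0.5476]
J₁: ẑ×o_n = [0.2880, -1.2982, 0.0000], ω = ẑ
J2: z=[0.3907, -0.9205, 0.0000] o=[-0.5523, -0.2344, 0.3700] → [-0.1635, -0.0694, -0.7075, 0.3907, -0.9205, 0.0000]
J3: z=[-0.4035, -0.1713, -0.8988] o=[-0.9494, -0.4030, 0.5804] → [0.1089, 0.3002, -0.1061, -0.4035, -0.1713, -0.8988]
J4: z=[-0.3237, -0.8921, 0.3153] o=[-1.5913, -0.0894, 0.8088] → [0.2956, 0.0079, 0.3258, -0.3237, -0.8921, 0.3153]
V = J·q̇ = [-0.2582, 0.5347, 0.1479, -0.0198, 1.4842, -0.8074]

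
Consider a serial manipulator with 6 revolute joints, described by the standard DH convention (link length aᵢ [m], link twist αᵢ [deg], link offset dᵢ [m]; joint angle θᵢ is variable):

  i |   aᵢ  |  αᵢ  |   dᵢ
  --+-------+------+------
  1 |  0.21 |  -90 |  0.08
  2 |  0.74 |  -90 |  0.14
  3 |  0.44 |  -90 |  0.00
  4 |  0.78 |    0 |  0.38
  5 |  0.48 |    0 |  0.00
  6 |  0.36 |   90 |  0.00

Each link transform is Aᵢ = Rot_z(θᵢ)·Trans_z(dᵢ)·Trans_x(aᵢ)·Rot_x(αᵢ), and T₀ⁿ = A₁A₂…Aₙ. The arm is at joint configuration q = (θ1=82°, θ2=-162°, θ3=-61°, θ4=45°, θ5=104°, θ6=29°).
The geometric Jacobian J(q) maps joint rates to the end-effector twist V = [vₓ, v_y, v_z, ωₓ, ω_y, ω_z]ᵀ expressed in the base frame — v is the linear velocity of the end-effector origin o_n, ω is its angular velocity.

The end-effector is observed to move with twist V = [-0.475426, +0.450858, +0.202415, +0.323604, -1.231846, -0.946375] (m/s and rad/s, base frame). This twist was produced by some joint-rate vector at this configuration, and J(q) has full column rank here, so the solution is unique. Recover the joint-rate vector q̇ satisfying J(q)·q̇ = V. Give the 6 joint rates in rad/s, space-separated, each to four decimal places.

o_n = [-0.3088, -1.1302, -0.3272]
J₁: ẑ×o_n = [1.1302, -0.3088, 0.0000], ω = ẑ
J2: z=[-0.9903, 0.1392, 0.0000] o=[0.0292, 0.2080, 0.0800] → [-0.0567, -0.4033, 1.3722, -0.9903, 0.1392, 0.0000]
J3: z=[0.0430, 0.3060, 0.9511] o=[-0.2074, -0.4695, 0.3087] → [0.4338, -0.0691, 0.0026, 0.0430, 0.3060, 0.9511]
J4: z=[0.3643, -0.8912, 0.2703] o=[-0.6167, -0.6168, 0.3746] → [0.7642, 0.3389, 0.0874, 0.3643, -0.8912, 0.2703]
J5: z=[0.3643, -0.8912, 0.2703] o=[-1.0150, -1.3090, 0.0354] → [0.2748, 0.3230, 0.6946, 0.3643, -0.8912, 0.2703]
J6: z=[0.3643, -0.8912, 0.2703] o=[-0.6429, -1.2468, -0.2614] → [0.0272, 0.1143, 0.3403, 0.3643, -0.8912, 0.2703]
q̇ = J⁺·V = [-0.6110, 0.0700, -0.6820, 0.7480, -0.2740, 0.6850]

-0.6110 0.0700 -0.6820 0.7480 -0.2740 0.6850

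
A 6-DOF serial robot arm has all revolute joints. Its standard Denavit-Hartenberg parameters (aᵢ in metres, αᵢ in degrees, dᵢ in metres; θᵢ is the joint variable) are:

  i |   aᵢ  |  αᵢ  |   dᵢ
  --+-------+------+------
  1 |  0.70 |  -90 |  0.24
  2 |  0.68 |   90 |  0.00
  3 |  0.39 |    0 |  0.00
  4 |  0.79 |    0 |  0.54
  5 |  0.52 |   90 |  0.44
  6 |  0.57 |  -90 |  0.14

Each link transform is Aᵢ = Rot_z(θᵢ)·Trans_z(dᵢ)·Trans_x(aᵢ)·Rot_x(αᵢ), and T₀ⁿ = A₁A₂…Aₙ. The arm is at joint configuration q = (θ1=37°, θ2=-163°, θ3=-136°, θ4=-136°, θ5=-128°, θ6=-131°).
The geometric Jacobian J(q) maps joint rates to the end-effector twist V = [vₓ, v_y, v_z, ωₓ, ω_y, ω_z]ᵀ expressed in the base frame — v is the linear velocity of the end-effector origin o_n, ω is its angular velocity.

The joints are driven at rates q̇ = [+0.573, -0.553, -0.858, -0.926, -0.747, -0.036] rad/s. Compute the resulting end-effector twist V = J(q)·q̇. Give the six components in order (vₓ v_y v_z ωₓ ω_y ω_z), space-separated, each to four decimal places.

o_n = [-0.1033, 0.3197, -0.1545]
J₁: ẑ×o_n = [-0.3197, -0.1033, 0.0000], ω = ẑ
J2: z=[-0.6018, 0.7986, 0.0000] o=[0.5590, 0.4213, 0.2400] → [-0.3151, -0.2374, 0.5901, -0.6018, 0.7986, 0.0000]
J3: z=[-0.2335, -0.1760, -0.9563] o=[0.0397, 0.0299, 0.4388] → [0.3815, -0.0018, -0.0928, -0.2335, -0.1760, -0.9563]
J4: z=[-0.2335, -0.1760, -0.9563] o=[0.4170, -0.0250, 0.3568] → [0.4196, 0.3781, -0.1720, -0.2335, -0.1760, -0.9563]
J5: z=[-0.2335, -0.1760, -0.9563] o=[-0.2053, 0.4947, -0.1516] → [-0.1668, -0.0983, 0.0588, -0.2335, -0.1760, -0.9563]
J6: z=[0.9519, -0.2419, -0.1879] o=[-0.4111, -0.0790, -0.4559] → [0.0020, -0.3447, 0.4540, 0.9519, -0.2419, -0.1879]
V = J·q̇ = [-0.6004, -0.1906, -0.1476, 0.8895, 0.0124, 3.0002]

-0.6004 -0.1906 -0.1476 0.8895 0.0124 3.0002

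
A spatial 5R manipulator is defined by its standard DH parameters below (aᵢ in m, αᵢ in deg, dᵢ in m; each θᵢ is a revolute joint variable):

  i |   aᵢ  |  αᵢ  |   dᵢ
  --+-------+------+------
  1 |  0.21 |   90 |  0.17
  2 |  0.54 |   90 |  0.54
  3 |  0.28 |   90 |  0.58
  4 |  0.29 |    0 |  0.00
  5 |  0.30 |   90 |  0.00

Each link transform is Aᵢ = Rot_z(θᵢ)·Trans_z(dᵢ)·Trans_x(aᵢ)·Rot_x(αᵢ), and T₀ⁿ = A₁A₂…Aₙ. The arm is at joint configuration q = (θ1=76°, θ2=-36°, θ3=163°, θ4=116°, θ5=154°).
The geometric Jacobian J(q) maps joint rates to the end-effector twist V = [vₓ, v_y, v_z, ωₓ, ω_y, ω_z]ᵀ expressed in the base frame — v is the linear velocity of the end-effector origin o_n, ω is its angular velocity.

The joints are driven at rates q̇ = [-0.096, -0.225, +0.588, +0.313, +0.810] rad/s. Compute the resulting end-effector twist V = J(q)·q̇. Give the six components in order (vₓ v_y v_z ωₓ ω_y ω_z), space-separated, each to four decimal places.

-0.0886 -0.3922 0.1910 0.8044 -0.2830 -0.7647

o_n = [0.6183, 0.0631, -0.4989]
J₁: ẑ×o_n = [-0.0631, 0.6183, 0.0000], ω = ẑ
J2: z=[0.9703, -0.2419, 0.0000] o=[0.0508, 0.2038, 0.1700] → [0.1618, 0.6490, 0.0008, 0.9703, -0.2419, 0.0000]
J3: z=[-0.1422, -0.5703, -0.8090] o=[0.6805, 0.4970, -0.1474] → [-0.1506, 0.0003, 0.0263, -0.1422, -0.5703, -0.8090]
J4: z=[0.9851, -0.0018, -0.1719] o=[0.6250, -0.0638, -0.4592] → [0.0219, 0.0402, 0.1250, 0.9851, -0.0018, -0.1719]
J5: z=[0.9851, -0.0018, -0.1719] o=[0.5757, -0.1080, -0.7416] → [0.0290, -0.2464, 0.1686, 0.9851, -0.0018, -0.1719]
V = J·q̇ = [-0.0886, -0.3922, 0.1910, 0.8044, -0.2830, -0.7647]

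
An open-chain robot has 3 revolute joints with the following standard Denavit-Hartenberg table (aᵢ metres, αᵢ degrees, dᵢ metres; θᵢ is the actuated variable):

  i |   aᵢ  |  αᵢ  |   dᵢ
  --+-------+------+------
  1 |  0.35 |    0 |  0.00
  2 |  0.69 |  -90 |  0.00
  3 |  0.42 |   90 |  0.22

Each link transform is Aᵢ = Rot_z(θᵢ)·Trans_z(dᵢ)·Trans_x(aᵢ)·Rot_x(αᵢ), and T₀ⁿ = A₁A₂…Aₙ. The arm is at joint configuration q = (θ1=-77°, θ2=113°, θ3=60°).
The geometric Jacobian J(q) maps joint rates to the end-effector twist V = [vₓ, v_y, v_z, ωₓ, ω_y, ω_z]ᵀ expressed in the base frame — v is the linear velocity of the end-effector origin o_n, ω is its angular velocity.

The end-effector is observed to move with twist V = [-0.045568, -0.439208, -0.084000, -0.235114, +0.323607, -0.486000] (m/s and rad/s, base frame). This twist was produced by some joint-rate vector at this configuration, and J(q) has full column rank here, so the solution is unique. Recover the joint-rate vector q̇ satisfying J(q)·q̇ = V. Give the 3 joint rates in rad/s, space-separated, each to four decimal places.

-0.7960 0.3100 0.4000

o_n = [0.6775, 0.3660, -0.3637]
J₁: ẑ×o_n = [-0.3660, 0.6775, 0.0000], ω = ẑ
J2: z=[0.0000, 0.0000, 1.0000] o=[0.0787, -0.3410, 0.0000] → [-0.7070, 0.5988, 0.0000, 0.0000, 0.0000, 1.0000]
J3: z=[-0.5878, 0.8090, 0.0000] o=[0.6370, 0.0645, 0.0000] → [-0.2943, -0.2138, -0.2100, -0.5878, 0.8090, 0.0000]
q̇ = J⁺·V = [-0.7960, 0.3100, 0.4000]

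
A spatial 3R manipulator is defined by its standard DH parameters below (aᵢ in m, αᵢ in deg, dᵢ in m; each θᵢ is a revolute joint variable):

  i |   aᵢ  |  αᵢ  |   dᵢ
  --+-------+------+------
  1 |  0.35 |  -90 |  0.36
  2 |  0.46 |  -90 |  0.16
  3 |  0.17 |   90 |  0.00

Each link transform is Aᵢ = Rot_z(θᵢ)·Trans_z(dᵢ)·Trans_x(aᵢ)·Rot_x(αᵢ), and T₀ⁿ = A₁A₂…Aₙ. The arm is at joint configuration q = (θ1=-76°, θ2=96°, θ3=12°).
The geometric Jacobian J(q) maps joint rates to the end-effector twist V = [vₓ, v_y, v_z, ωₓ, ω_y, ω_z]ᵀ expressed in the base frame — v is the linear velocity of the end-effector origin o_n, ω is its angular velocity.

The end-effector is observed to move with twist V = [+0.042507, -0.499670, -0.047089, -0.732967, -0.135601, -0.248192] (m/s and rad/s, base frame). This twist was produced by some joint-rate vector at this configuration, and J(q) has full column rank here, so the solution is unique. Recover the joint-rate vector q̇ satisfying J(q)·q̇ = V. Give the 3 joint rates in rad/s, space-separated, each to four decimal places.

o_n = [0.1898, -0.2459, -0.2629]
J₁: ẑ×o_n = [0.2459, 0.1898, -0.0000], ω = ẑ
J2: z=[0.9703, 0.2419, 0.0000] o=[0.0847, -0.3396, 0.3600] → [-0.1507, 0.6044, 0.0655, 0.9703, 0.2419, 0.0000]
J3: z=[-0.2406, 0.9650, 0.1045] o=[0.2283, -0.2542, -0.0975] → [-0.1605, -0.0438, 0.0352, -0.2406, 0.9650, 0.1045]
q̇ = J⁺·V = [-0.2530, -0.7440, 0.0460]

-0.2530 -0.7440 0.0460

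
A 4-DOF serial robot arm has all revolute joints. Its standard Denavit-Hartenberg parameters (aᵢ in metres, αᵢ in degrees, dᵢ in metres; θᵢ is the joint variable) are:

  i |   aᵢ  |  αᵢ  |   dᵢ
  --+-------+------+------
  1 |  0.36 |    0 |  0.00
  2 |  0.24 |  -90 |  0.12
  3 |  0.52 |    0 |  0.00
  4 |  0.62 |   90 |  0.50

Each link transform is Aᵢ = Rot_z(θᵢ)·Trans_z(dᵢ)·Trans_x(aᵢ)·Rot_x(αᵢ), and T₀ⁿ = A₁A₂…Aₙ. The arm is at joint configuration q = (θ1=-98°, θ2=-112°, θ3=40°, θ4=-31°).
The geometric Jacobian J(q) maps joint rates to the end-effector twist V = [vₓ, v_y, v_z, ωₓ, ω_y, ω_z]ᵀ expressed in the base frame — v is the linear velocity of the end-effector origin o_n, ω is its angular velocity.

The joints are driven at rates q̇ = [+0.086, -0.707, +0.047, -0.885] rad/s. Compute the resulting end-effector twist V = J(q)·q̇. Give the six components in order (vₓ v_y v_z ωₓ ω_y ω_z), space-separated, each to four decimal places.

o_n = [-1.3832, -0.1642, -0.3112]
J₁: ẑ×o_n = [0.1642, -1.3832, 0.0000], ω = ẑ
J2: z=[0.0000, 0.0000, 1.0000] o=[-0.0501, -0.3565, 0.0000] → [-0.1923, -1.3331, 0.0000, 0.0000, 0.0000, 1.0000]
J3: z=[-0.5000, -0.8660, 0.0000] o=[-0.2579, -0.2365, 0.1200] → [0.3735, -0.2156, -1.0107, -0.5000, -0.8660, 0.0000]
J4: z=[-0.5000, -0.8660, 0.0000] o=[-0.6029, -0.0373, -0.2142] → [0.0840, -0.0485, -0.6124, -0.5000, -0.8660, 0.0000]
V = J·q̇ = [0.0933, 0.8564, 0.4944, 0.4190, 0.7257, -0.6210]

0.0933 0.8564 0.4944 0.4190 0.7257 -0.6210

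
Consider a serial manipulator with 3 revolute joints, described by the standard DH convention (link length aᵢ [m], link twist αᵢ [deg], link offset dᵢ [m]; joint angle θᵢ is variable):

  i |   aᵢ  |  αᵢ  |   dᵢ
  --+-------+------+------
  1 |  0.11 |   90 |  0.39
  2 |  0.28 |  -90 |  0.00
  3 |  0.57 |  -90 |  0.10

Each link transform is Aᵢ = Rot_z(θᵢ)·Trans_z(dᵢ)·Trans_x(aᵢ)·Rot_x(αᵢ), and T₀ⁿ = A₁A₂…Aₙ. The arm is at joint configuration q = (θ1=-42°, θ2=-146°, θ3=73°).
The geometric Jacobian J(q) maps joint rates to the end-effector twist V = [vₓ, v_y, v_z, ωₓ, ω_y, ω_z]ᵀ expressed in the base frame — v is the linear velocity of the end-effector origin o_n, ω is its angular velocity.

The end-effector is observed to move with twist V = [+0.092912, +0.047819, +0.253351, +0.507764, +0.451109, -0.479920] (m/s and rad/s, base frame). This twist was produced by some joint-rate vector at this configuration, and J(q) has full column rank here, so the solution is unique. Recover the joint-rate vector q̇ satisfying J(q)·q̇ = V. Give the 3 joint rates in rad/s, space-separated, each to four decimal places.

-0.3680 -0.6750 0.1350

o_n = [0.2129, 0.5418, 0.0573]
J₁: ẑ×o_n = [-0.5418, 0.2129, 0.0000], ω = ẑ
J2: z=[-0.6691, -0.7431, 0.0000] o=[0.0817, -0.0736, 0.3900] → [0.2472, -0.2226, -0.3144, -0.6691, -0.7431, 0.0000]
J3: z=[0.4156, -0.3742, -0.8290] o=[-0.0908, 0.0817, 0.2334] → [0.4473, -0.1785, 0.3048, 0.4156, -0.3742, -0.8290]
q̇ = J⁺·V = [-0.3680, -0.6750, 0.1350]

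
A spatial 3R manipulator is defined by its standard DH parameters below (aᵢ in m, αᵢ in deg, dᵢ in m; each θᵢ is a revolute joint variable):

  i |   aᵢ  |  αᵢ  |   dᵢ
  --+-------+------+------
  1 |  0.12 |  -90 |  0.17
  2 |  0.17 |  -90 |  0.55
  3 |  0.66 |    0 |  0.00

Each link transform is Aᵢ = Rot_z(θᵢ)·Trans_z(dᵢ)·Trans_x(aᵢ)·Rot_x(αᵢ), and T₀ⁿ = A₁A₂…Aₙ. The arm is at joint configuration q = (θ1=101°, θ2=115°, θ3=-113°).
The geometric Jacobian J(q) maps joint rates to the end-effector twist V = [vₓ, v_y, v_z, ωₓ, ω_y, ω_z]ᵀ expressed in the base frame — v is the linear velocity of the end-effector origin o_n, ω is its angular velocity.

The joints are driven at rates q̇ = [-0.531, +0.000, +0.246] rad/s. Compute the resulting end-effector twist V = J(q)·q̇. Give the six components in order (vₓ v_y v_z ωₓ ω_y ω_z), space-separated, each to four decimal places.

-0.0856 0.5452 -0.1355 0.0425 -0.2189 -0.4270

o_n = [-1.1662, -0.0666, 0.2496]
J₁: ẑ×o_n = [0.0666, -1.1662, 0.0000], ω = ẑ
J2: z=[-0.9816, -0.1908, 0.0000] o=[-0.0229, 0.1178, 0.1700] → [-0.0152, 0.0782, -0.0371, -0.9816, -0.1908, 0.0000]
J3: z=[0.1729, -0.8897, 0.4226] o=[-0.5491, -0.0577, 0.0159] → [-0.2042, -0.3012, -0.5506, 0.1729, -0.8897, 0.4226]
V = J·q̇ = [-0.0856, 0.5452, -0.1355, 0.0425, -0.2189, -0.4270]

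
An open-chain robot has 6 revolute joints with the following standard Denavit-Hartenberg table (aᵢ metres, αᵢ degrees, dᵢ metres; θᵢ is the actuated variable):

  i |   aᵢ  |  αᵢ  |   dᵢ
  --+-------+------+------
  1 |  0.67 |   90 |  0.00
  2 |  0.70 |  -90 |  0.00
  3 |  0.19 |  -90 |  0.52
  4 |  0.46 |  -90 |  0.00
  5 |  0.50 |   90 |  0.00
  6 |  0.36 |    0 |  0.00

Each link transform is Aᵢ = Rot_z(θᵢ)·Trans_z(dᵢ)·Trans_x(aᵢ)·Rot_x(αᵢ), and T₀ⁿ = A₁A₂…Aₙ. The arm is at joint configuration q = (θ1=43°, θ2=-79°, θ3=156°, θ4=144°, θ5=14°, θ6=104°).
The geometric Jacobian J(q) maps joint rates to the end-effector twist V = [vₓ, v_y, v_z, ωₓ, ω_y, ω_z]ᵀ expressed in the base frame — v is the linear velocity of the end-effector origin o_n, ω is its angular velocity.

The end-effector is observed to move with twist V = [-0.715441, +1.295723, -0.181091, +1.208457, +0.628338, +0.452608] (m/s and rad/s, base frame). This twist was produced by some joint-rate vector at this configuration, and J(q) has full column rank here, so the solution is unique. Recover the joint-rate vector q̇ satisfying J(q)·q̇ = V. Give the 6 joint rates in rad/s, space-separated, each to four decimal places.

0.5790 0.0000 0.5920 0.1740 0.8320 0.0070

o_n = [1.0323, 0.6916, -1.3085]
J₁: ẑ×o_n = [-0.6916, 1.0323, 0.0000], ω = ẑ
J2: z=[0.6820, -0.7314, 0.0000] o=[0.4900, 0.4569, 0.0000] → [0.9570, 0.8924, 0.5566, 0.6820, -0.7314, 0.0000]
J3: z=[0.7179, 0.6695, 0.1908] o=[0.5877, 0.5480, -0.6871] → [-0.4434, 0.5309, -0.1945, 0.7179, 0.6695, 0.1908]
J4: z=[0.5663, -0.7211, 0.3993] o=[0.8841, 0.9301, -0.4175] → [0.7377, 0.5637, -0.0282, 0.5663, -0.7211, 0.3993]
J5: z=[0.8188, 0.4366, -0.3727] o=[0.8406, 0.6826, -0.8029] → [-0.2174, 0.3426, -0.0763, 0.8188, 0.4366, -0.3727]
J6: z=[0.5266, -0.8298, 0.1848] o=[0.7263, 0.5088, -1.2575] → [0.0085, 0.0834, 0.3501, 0.5266, -0.8298, 0.1848]
q̇ = J⁺·V = [0.5790, 0.0000, 0.5920, 0.1740, 0.8320, 0.0070]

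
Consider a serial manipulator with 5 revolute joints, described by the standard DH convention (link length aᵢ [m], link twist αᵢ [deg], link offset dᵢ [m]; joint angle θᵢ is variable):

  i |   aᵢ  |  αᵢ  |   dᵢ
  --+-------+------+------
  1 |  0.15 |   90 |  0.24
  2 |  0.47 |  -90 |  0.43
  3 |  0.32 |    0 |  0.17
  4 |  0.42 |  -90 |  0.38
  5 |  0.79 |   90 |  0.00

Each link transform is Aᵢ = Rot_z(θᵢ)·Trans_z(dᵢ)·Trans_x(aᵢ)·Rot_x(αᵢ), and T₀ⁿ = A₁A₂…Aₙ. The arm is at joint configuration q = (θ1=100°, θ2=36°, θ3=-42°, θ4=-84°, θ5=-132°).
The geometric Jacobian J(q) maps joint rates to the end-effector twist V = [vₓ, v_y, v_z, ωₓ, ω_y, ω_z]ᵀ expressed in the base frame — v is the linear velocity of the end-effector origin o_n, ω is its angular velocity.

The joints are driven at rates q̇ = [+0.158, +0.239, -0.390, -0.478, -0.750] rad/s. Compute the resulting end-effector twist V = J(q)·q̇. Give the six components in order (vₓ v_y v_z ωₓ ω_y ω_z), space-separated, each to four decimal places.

o_n = [0.5294, 0.2009, 1.6135]
J₁: ẑ×o_n = [-0.2009, 0.5294, 0.0000], ω = ẑ
J2: z=[0.9848, 0.1736, 0.0000] o=[-0.0260, 0.1477, 0.2400] → [0.2385, -1.3526, -0.0441, 0.9848, 0.1736, 0.0000]
J3: z=[0.1021, -0.5789, 0.8090] o=[0.3314, 0.5969, 0.5163] → [-0.3148, 0.0482, 0.0742, 0.1021, -0.5789, 0.8090]
J4: z=[0.1021, -0.5789, 0.8090] o=[0.5262, 0.7251, 0.7936] → [-0.0505, -0.0811, -0.0516, 0.1021, -0.5789, 0.8090]
J5: z=[0.4652, 0.7466, 0.4755] o=[0.9343, 0.3674, 0.9559] → [0.5702, -0.4984, 0.2248, 0.4652, 0.7466, 0.4755]
V = J·q̇ = [-0.2554, 0.1542, -0.1834, -0.2021, -0.0160, -0.9009]

-0.2554 0.1542 -0.1834 -0.2021 -0.0160 -0.9009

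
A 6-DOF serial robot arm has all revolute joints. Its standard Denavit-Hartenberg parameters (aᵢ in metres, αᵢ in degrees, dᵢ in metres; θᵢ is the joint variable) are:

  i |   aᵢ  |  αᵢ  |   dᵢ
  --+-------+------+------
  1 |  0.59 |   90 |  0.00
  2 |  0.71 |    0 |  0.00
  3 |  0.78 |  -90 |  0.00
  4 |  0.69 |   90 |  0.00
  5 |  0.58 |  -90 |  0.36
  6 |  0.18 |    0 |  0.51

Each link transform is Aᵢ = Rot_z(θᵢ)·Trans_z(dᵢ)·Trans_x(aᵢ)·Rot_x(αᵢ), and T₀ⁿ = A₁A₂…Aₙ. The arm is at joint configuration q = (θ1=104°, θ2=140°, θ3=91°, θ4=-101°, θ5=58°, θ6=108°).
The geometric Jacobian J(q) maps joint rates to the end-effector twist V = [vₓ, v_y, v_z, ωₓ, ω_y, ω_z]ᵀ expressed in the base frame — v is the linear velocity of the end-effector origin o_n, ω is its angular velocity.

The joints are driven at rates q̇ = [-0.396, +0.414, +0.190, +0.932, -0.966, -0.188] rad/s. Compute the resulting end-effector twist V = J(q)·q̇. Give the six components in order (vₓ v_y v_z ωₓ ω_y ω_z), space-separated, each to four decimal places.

o_n = [0.4044, 0.4015, -0.3763]
J₁: ẑ×o_n = [-0.4015, 0.4044, 0.0000], ω = ẑ
J2: z=[0.9703, 0.2419, 0.0000] o=[-0.1427, 0.5725, 0.0000] → [-0.0910, 0.3651, -0.2982, 0.9703, 0.2419, 0.0000]
J3: z=[0.9703, 0.2419, 0.0000] o=[-0.0112, 0.0447, 0.4564] → [-0.2014, 0.8080, 0.2457, 0.9703, 0.2419, 0.0000]
J4: z=[-0.1880, 0.7541, -0.6293] o=[0.1076, -0.4316, -0.1498] → [0.3535, -0.2294, -0.3804, -0.1880, 0.7541, -0.6293]
J5: z=[-0.3346, 0.5532, 0.7629] o=[0.7448, -0.1873, -0.0475] → [-0.6311, -0.3697, -0.0087, -0.3346, 0.5532, 0.7629]
J6: z=[-0.8827, 0.0994, -0.4592] o=[0.8156, 0.4916, -0.0368] → [-0.0751, -0.1108, 0.1203, -0.8827, 0.0994, -0.4592]
V = J·q̇ = [1.0363, 0.3087, -0.4455, 0.9000, 0.2958, -1.6331]

1.0363 0.3087 -0.4455 0.9000 0.2958 -1.6331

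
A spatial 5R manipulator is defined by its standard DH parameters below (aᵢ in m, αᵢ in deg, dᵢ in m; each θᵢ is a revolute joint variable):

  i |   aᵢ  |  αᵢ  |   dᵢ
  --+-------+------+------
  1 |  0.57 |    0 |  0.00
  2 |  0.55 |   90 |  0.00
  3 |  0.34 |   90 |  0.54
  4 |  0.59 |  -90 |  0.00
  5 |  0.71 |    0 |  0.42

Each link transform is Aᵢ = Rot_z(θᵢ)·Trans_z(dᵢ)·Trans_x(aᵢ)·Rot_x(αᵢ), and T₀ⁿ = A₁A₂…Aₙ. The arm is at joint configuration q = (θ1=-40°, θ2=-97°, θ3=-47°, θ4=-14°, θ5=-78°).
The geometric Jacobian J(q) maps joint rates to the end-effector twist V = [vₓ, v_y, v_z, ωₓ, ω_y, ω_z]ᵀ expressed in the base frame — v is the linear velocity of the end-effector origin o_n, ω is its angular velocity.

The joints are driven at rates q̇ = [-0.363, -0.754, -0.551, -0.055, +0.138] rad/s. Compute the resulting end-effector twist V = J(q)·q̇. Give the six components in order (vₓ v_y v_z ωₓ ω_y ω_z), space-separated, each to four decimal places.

o_n = [-0.6959, -0.3709, -1.3200]
J₁: ẑ×o_n = [0.3709, -0.6959, 0.0000], ω = ẑ
J2: z=[0.0000, 0.0000, 1.0000] o=[0.4366, -0.3664, 0.0000] → [0.0045, -1.1325, 0.0000, 0.0000, 0.0000, 1.0000]
J3: z=[-0.6820, 0.7314, 0.0000] o=[0.0344, -0.7415, 0.0000] → [-0.9654, -0.9003, 0.2814, -0.6820, 0.7314, 0.0000]
J4: z=[0.5349, 0.4988, -0.6820] o=[-0.5035, -0.5047, -0.2487] → [-0.4431, 0.7043, 0.1675, 0.5349, 0.4988, -0.6820]
J5: z=[-0.7824, 0.5971, -0.1769] o=[-0.6917, -0.8754, -0.6673] → [-0.3005, -0.5099, -0.3922, -0.7824, 0.5971, -0.1769]
V = J·q̇ = [0.3768, 1.4935, -0.2184, 0.2384, -0.3480, -1.1039]

0.3768 1.4935 -0.2184 0.2384 -0.3480 -1.1039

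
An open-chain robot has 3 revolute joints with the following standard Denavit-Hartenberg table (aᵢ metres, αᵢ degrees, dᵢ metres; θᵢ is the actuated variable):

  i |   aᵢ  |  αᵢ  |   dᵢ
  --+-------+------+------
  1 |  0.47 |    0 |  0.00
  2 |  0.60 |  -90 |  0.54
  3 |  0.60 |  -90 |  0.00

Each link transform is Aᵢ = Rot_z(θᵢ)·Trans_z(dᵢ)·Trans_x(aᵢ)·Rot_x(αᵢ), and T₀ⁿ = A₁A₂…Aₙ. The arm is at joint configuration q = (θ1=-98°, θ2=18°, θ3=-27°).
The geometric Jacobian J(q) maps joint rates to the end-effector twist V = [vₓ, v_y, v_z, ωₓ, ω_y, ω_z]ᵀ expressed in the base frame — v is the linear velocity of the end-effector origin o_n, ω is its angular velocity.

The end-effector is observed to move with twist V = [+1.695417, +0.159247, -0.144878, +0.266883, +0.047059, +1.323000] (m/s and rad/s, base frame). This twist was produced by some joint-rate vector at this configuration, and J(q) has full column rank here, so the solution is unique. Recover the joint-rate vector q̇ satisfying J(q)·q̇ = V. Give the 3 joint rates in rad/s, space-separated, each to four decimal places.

o_n = [0.1316, -1.5828, 0.8124]
J₁: ẑ×o_n = [1.5828, 0.1316, -0.0000], ω = ẑ
J2: z=[0.0000, 0.0000, 1.0000] o=[-0.0654, -0.4654, 0.0000] → [1.1174, 0.1970, -0.0000, 0.0000, 0.0000, 1.0000]
J3: z=[0.9848, 0.1736, 0.0000] o=[0.0388, -1.0563, 0.5400] → [0.0473, -0.2683, -0.5346, 0.9848, 0.1736, 0.0000]
q̇ = J⁺·V = [0.4390, 0.8840, 0.2710]

0.4390 0.8840 0.2710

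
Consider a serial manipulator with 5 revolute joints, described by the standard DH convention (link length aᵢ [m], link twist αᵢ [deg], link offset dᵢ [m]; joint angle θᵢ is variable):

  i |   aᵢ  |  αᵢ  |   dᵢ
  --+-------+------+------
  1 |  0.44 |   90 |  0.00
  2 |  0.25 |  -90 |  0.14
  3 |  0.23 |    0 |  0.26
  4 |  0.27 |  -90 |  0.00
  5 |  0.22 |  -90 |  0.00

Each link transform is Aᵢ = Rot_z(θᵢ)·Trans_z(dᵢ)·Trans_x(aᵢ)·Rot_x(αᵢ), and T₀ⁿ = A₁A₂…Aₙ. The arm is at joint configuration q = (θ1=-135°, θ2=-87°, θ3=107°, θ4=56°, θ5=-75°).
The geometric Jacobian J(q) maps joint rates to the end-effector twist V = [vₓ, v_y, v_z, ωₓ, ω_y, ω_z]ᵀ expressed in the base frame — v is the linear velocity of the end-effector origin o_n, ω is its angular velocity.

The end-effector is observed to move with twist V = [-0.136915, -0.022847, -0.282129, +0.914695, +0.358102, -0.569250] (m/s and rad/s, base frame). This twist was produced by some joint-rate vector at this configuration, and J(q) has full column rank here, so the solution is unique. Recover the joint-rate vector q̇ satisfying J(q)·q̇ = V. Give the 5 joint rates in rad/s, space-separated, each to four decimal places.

o_n = [-0.5158, -0.7641, 0.1545]
J₁: ẑ×o_n = [0.7641, -0.5158, 0.0000], ω = ẑ
J2: z=[-0.7071, 0.7071, 0.0000] o=[-0.3111, -0.3111, 0.0000] → [0.1092, 0.1092, 0.4651, -0.7071, 0.7071, 0.0000]
J3: z=[-0.7061, -0.7061, 0.0523] o=[-0.4194, -0.2214, -0.2497] → [-0.2570, 0.2803, 0.3151, -0.7061, -0.7061, 0.0523]
J4: z=[-0.7061, -0.7061, 0.0523] o=[-0.4450, -0.5580, -0.1689] → [-0.2175, 0.2246, 0.0955, -0.7061, -0.7061, 0.0523]
J5: z=[-0.6654, 0.6870, 0.2920] o=[-0.3796, -0.6043, 0.0890] → [0.0917, 0.0038, 0.2000, -0.6654, 0.6870, 0.2920]
q̇ = J⁺·V = [-0.4120, -0.0340, -0.4760, -0.4310, -0.3760]

-0.4120 -0.0340 -0.4760 -0.4310 -0.3760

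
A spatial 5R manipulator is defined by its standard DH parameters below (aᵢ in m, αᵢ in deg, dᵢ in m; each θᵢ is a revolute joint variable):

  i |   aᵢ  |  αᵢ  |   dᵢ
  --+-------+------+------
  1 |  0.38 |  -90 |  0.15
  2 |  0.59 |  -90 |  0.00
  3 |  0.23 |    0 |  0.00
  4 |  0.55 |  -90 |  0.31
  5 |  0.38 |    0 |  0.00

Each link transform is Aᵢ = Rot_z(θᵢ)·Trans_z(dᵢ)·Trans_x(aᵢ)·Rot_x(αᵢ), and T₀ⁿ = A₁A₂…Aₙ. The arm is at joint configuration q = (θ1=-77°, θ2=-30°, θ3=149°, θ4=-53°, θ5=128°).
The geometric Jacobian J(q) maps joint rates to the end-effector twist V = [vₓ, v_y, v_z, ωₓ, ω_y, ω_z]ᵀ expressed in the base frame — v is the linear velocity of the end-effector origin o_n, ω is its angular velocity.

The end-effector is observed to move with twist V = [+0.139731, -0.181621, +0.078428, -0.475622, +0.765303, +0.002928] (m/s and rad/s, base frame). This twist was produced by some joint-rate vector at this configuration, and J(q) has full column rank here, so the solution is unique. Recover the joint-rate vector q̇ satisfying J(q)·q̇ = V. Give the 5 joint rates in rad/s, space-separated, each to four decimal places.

-0.0140 -0.3680 -0.5020 0.0610 0.7340

o_n = [-0.2649, -0.7764, 0.3208]
J₁: ẑ×o_n = [0.7764, -0.2649, 0.0000], ω = ẑ
J2: z=[0.9744, 0.2250, 0.0000] o=[0.0855, -0.3703, 0.1500] → [0.0384, -0.1664, -0.3169, 0.9744, 0.2250, 0.0000]
J3: z=[0.1125, -0.4872, -0.8660] o=[0.2004, -0.8681, 0.4450] → [0.1400, 0.4170, -0.2164, 0.1125, -0.4872, -0.8660]
J4: z=[0.1125, -0.4872, -0.8660] o=[0.0466, -0.7284, 0.3464] → [-0.0290, 0.2727, -0.1572, 0.1125, -0.4872, -0.8660]
J5: z=[-0.0919, 0.8627, -0.4973] o=[-0.4627, -0.9540, 0.0492] → [0.3226, -0.0734, -0.1870, -0.0919, 0.8627, -0.4973]
q̇ = J⁺·V = [-0.0140, -0.3680, -0.5020, 0.0610, 0.7340]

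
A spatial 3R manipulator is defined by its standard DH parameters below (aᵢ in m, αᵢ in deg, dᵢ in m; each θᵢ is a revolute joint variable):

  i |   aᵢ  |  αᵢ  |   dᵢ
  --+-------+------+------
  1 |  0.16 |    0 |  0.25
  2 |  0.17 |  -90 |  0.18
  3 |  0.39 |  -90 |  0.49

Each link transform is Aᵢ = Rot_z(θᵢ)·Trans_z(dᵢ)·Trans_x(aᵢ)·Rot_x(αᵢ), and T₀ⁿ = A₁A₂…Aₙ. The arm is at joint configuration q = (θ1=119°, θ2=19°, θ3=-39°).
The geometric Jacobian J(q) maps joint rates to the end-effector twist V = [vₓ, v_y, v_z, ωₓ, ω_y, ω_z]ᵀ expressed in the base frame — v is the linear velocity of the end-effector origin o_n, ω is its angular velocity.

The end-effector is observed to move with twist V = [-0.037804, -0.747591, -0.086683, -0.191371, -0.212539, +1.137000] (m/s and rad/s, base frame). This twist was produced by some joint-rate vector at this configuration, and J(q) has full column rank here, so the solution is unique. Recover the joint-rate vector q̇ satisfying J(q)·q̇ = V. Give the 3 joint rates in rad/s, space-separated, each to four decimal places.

o_n = [-0.7570, 0.0924, 0.6754]
J₁: ẑ×o_n = [-0.0924, -0.7570, 0.0000], ω = ẑ
J2: z=[0.0000, 0.0000, 1.0000] o=[-0.0776, 0.1399, 0.2500] → [0.0476, -0.6794, 0.0000, 0.0000, 0.0000, 1.0000]
J3: z=[-0.6691, -0.7431, 0.0000] o=[-0.2039, 0.2537, 0.4300] → [-0.1824, 0.1642, -0.3031, -0.6691, -0.7431, 0.0000]
q̇ = J⁺·V = [0.2840, 0.8530, 0.2860]

0.2840 0.8530 0.2860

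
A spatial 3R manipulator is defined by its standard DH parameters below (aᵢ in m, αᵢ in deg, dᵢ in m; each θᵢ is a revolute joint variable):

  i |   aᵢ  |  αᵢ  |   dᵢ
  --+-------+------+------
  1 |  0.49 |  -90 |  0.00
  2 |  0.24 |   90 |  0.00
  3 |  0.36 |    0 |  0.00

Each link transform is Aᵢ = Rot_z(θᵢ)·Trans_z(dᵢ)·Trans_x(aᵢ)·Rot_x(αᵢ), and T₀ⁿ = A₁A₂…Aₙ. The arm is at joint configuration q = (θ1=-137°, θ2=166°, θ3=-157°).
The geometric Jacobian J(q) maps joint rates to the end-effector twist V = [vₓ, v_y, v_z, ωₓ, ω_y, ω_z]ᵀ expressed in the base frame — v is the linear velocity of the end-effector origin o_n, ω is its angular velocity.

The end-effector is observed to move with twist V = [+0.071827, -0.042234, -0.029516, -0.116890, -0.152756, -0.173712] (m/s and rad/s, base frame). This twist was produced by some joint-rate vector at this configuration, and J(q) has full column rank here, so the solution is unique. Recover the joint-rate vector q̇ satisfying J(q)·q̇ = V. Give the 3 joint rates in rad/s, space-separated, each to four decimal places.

0.5870 0.0320 0.7840

o_n = [-0.5191, -0.2918, 0.0221]
J₁: ẑ×o_n = [0.2918, -0.5191, 0.0000], ω = ẑ
J2: z=[0.6820, -0.7314, 0.0000] o=[-0.3584, -0.3342, 0.0000] → [-0.0162, -0.0151, -0.0887, 0.6820, -0.7314, 0.0000]
J3: z=[-0.1769, -0.1650, -0.9703] o=[-0.1881, -0.1754, -0.0581] → [-0.1262, 0.3354, -0.0340, -0.1769, -0.1650, -0.9703]
q̇ = J⁺·V = [0.5870, 0.0320, 0.7840]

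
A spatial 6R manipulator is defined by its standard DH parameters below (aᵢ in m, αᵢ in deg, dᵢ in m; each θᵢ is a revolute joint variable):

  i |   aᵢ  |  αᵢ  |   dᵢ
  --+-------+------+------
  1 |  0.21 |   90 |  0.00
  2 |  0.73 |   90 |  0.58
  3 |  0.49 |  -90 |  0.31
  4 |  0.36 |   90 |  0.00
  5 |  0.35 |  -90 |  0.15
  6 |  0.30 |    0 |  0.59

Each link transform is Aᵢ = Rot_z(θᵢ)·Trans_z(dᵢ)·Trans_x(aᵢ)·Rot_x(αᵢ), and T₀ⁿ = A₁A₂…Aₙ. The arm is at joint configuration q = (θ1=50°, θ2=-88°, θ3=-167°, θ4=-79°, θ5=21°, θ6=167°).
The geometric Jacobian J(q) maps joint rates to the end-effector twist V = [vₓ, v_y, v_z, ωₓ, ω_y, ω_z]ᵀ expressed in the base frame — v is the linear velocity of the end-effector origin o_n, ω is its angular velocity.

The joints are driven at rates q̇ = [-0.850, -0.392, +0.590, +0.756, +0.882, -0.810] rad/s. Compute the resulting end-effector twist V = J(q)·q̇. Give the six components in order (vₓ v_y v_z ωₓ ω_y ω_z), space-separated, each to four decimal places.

o_n = [-0.2518, -0.1795, -0.4404]
J₁: ẑ×o_n = [0.1795, -0.2518, 0.0000], ω = ẑ
J2: z=[0.7660, -0.6428, 0.0000] o=[0.1350, 0.1609, 0.0000] → [0.2831, 0.3374, -0.5094, 0.7660, -0.6428, 0.0000]
J3: z=[-0.6424, -0.7656, -0.0349] o=[0.5957, -0.1924, -0.7296] → [-0.2209, 0.2153, -0.6571, -0.6424, -0.7656, -0.0349]
J4: z=[-0.7414, 0.6323, -0.2248] o=[0.3014, -0.3717, -0.2632] → [-0.0689, -0.0070, 0.2073, -0.7414, 0.6323, -0.2248]
J5: z=[0.0680, -0.2624, -0.9625] o=[0.0610, -0.6341, -0.2087] → [0.4984, 0.3169, -0.0512, 0.0680, -0.2624, -0.9625]
J6: z=[-0.4529, 0.8515, -0.2642] o=[-0.2399, -0.8323, -0.3317] → [0.0799, -0.0461, -0.2855, -0.4529, 0.8515, -0.2642]
V = J·q̇ = [-0.0711, 0.5204, 0.1548, -0.8129, -0.6429, -1.6755]

-0.0711 0.5204 0.1548 -0.8129 -0.6429 -1.6755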